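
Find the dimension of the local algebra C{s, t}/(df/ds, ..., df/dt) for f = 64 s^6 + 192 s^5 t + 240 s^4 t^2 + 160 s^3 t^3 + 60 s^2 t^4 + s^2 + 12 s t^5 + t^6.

5

The Hessian of f at 0 has rank 1. Corank 1: A-series; mu = 5 gives A_5.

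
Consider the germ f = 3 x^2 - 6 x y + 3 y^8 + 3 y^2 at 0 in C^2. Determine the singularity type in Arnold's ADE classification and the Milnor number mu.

The Hessian of f at 0 has rank 1. Corank 1: A-series; mu = 7 gives A_7.

Type A7, Milnor number mu = 7.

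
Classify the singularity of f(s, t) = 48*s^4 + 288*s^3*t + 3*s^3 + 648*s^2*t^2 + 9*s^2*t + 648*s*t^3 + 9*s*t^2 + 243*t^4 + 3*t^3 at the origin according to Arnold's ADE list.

The Hessian of f at 0 has rank 0. Corank 2; j^3 = 3*(s + t)^3 is a perfect cube, so E-series; the 4-jet and mu = 6 give E_6.

E6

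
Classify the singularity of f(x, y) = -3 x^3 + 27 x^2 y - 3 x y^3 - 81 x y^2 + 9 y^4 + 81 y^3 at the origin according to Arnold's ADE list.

The Hessian of f at 0 is [[0, 0], [0, 0]] with rank 0, so corank 2. A Groebner basis of the Jacobian ideal J(f) in C{x,y} is {x^3 - 9*x^2*y - 162*x^2 + 972*x*y - 1458*y^2, 9*x^2 + x*y^2 - 54*x*y + 81*y^2, 3*x^2 - 18*x*y + y^3 + 27*y^2}; counting standard monomials gives mu = 7. Corank 2; j^3 = -3*(x - 3*y)^3 is a perfect cube, so E-series; the 4-jet and mu = 7 give E_7.

E_{7}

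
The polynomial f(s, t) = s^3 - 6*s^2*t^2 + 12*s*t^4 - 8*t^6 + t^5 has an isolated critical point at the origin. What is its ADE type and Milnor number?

The Hessian of f at 0 has rank 0. Corank 2; j^3 = s^3 is a perfect cube, so E-series; the 5-jet and mu = 8 give E_8.

Type E8, Milnor number mu = 8.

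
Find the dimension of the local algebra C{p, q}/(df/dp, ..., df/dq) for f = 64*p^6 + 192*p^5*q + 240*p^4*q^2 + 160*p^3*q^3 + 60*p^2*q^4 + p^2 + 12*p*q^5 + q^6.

The Hessian of f at 0 has rank 1. Corank 1: A-series; mu = 5 gives A_5.

5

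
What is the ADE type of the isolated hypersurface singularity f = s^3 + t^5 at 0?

The Hessian of f at 0 has rank 0. Corank 2; j^3 = s^3 is a perfect cube, so E-series; the 5-jet and mu = 8 give E_8.

E8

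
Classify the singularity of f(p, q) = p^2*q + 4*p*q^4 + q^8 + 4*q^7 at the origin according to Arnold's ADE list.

The Hessian of f at 0 has rank 0. Corank 2; j^3 = p^2*q has shape L^2 M (L != M), so D-series; mu = 9 gives D_9.

D9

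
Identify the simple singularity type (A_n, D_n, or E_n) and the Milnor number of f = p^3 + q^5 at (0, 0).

Type E8, Milnor number mu = 8.

The Hessian of f at 0 has rank 0. Corank 2; j^3 = p^3 is a perfect cube, so E-series; the 5-jet and mu = 8 give E_8.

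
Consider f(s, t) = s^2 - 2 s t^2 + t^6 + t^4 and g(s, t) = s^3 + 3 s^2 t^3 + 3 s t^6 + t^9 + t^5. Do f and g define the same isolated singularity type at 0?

The Hessian of f at 0 has rank 1. Corank 1: A-series; mu = 5 gives A_5. The Hessian of g at 0 has rank 0. Corank 2; j^3 = s^3 is a perfect cube, so E-series; the 5-jet and mu = 8 give E_8. f is A_5 but g is E_8, hence not right-equivalent.

No.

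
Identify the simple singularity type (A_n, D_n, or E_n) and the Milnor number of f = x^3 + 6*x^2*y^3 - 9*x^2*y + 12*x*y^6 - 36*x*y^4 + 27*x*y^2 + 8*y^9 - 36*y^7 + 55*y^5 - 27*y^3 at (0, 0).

Type E8, Milnor number mu = 8.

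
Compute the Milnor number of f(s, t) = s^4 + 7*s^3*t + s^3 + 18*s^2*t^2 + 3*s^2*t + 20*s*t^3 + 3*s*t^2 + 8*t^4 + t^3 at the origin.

7

The Hessian of f at 0 has rank 0. Corank 2; j^3 = (s + t)^3 is a perfect cube, so E-series; the 4-jet and mu = 7 give E_7.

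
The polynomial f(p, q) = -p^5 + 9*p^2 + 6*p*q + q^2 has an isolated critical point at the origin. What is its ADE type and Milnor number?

The Hessian of f at 0 has rank 1. Corank 1: A-series; mu = 4 gives A_4.

Type A4, Milnor number mu = 4.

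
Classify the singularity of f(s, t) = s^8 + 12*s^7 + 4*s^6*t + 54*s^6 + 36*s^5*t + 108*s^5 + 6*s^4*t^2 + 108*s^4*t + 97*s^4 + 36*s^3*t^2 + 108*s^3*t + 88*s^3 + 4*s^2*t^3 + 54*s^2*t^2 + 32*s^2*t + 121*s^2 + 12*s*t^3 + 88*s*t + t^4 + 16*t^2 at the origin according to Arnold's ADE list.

A_3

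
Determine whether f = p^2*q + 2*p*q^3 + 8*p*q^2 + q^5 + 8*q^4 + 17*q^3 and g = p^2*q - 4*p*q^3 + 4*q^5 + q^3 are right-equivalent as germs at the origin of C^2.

Yes.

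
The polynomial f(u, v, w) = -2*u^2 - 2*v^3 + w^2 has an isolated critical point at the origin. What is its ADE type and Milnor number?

The Hessian of f at 0 is [[-4, 0, 0], [0, 0, 0], [0, 0, 2]] with rank 2, so corank 1. A Groebner basis of the Jacobian ideal J(f) in C{u,v,w} is {v^2, u, w}; counting standard monomials gives mu = 2. Corank 1: A-series; mu = 2 gives A_2.

Type A_{2}, Milnor number mu = 2.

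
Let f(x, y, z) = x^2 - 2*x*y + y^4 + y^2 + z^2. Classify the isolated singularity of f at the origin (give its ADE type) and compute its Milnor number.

Type A3, Milnor number mu = 3.

The Hessian of f at 0 has rank 2. Corank 1: A-series; mu = 3 gives A_3.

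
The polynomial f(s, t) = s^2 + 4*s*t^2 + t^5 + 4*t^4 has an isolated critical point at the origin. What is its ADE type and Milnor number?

Type A4, Milnor number mu = 4.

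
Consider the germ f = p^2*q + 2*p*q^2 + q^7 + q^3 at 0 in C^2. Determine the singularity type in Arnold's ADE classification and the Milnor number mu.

The Hessian of f at 0 is [[0, 0], [0, 0]] with rank 0, so corank 2. A Groebner basis of the Jacobian ideal J(f) in C{p,q} is {p^2/7 + q^6 - q^2/7, p^3 + q^3, p*q + q^2}; counting standard monomials gives mu = 8. Corank 2; j^3 = q*(p + q)^2 has shape L^2 M (L != M), so D-series; mu = 8 gives D_8.

Type D_{8}, Milnor number mu = 8.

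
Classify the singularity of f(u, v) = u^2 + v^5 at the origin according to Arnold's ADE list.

A_{4}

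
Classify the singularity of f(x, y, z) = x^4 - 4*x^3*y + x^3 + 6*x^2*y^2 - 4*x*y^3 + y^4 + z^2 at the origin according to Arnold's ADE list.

E6

The Hessian of f at 0 has rank 1. Corank 2; j^3 = x^3 is a perfect cube, so E-series; the 4-jet and mu = 6 give E_6.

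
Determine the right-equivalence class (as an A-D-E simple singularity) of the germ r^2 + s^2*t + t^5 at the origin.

The Hessian of f at 0 is [[0, 0, 0], [0, 0, 0], [0, 0, 2]] with rank 1, so corank 2. A Groebner basis of the Jacobian ideal J(f) in C{s,t,r} is {s^2/5 + t^4, s^3, s*t, r}; counting standard monomials gives mu = 6. Corank 2; j^3 = s^2*t has shape L^2 M (L != M), so D-series; mu = 6 gives D_6.

D_6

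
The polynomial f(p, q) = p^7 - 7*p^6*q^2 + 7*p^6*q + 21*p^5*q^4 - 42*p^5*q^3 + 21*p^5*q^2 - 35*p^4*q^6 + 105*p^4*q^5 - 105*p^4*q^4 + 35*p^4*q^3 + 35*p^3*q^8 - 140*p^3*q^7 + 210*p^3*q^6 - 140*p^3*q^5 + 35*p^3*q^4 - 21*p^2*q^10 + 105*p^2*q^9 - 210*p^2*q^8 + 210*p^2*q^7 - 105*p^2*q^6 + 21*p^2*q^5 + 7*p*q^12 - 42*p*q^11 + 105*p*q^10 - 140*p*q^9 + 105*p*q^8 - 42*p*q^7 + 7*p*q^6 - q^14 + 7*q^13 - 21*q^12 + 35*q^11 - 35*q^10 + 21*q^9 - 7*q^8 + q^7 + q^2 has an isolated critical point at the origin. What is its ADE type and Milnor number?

Type A_{6}, Milnor number mu = 6.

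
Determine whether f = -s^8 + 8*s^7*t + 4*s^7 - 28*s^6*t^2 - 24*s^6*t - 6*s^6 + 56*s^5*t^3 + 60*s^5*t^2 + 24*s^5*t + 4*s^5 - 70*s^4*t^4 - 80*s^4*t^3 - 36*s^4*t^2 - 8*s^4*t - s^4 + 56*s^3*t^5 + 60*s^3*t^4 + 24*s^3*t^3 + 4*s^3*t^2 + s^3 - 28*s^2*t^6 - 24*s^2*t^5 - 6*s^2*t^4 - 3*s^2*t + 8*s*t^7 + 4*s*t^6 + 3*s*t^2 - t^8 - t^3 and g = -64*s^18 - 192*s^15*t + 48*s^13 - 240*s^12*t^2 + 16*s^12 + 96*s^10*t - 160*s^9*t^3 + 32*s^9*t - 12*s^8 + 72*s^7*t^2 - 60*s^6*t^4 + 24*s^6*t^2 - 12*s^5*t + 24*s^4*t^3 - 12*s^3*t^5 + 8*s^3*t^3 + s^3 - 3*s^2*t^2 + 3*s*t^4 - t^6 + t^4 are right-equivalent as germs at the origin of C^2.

Yes.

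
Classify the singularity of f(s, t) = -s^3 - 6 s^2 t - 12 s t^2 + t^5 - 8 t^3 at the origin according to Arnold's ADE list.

The Hessian of f at 0 has rank 0. Corank 2; j^3 = -(s + 2*t)^3 is a perfect cube, so E-series; the 5-jet and mu = 8 give E_8.

E8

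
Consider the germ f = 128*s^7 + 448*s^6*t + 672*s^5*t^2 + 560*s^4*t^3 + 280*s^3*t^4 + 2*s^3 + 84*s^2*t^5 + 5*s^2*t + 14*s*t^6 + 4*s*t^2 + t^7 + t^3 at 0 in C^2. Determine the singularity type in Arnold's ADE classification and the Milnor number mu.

The Hessian of f at 0 has rank 0. Corank 2; j^3 = (s + t)^2*(2*s + t) has shape L^2 M (L != M), so D-series; mu = 8 gives D_8.

Type D_{8}, Milnor number mu = 8.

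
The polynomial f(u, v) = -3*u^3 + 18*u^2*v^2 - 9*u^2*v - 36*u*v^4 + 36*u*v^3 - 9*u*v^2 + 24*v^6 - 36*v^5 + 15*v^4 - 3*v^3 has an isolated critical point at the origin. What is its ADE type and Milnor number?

Type E_6, Milnor number mu = 6.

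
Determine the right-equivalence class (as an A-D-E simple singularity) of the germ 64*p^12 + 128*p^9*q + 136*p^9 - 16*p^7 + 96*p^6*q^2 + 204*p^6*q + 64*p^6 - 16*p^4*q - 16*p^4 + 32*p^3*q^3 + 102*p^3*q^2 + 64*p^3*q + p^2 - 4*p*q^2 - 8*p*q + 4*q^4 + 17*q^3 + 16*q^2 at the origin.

The Hessian of f at 0 has rank 1. Corank 1: A-series; mu = 2 gives A_2.

A_{2}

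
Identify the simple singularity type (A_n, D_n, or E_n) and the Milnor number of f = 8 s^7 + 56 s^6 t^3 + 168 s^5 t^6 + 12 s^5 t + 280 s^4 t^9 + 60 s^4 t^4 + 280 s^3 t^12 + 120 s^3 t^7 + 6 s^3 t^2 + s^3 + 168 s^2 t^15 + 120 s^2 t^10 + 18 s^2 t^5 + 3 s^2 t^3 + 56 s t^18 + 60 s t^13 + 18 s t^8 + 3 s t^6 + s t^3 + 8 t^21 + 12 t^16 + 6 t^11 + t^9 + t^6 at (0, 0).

The Hessian of f at 0 is [[0, 0], [0, 0]] with rank 0, so corank 2. A Groebner basis of the Jacobian ideal J(f) in C{s,t} is {s^3, s*t^2, 3*s^2 + t^3}; counting standard monomials gives mu = 7. Corank 2; j^3 = s^3 is a perfect cube, so E-series; the 4-jet and mu = 7 give E_7.

Type E7, Milnor number mu = 7.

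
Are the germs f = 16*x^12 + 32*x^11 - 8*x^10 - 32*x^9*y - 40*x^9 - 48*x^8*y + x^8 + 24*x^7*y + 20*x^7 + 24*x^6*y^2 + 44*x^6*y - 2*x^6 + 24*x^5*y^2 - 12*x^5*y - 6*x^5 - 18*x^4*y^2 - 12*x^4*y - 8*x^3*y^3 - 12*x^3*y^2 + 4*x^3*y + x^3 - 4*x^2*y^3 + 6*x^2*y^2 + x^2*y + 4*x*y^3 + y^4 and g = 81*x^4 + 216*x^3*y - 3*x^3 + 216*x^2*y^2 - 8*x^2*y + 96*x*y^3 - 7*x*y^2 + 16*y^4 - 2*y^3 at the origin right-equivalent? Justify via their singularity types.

Yes.

The Hessian of f at 0 is [[0, 0], [0, 0]] with rank 0, so corank 2. A Groebner basis of the Jacobian ideal J(f) in C{x,y} is {x*y^2, -x*y/4 + y^3, x^2 + x*y}; counting standard monomials gives mu = 5. Corank 2; j^3 = x^2*(x + y) has shape L^2 M (L != M), so D-series; mu = 5 gives D_5. The Hessian of g at 0 is [[0, 0], [0, 0]] with rank 0, so corank 2. A Groebner basis of the Jacobian ideal J(g) in C{x,y} is {x*y^2 - x*y/12 - y^2/12, x*y/12 + y^3 + y^2/12, x^2 + 5*x*y/3 + 2*y^2/3}; counting standard monomials gives mu = 5. Corank 2; j^3 = -(x + y)^2*(3*x + 2*y) has shape L^2 M (L != M), so D-series; mu = 5 gives D_5. Both have type D_5, hence right-equivalent.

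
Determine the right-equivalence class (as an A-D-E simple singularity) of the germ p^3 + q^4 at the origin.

E6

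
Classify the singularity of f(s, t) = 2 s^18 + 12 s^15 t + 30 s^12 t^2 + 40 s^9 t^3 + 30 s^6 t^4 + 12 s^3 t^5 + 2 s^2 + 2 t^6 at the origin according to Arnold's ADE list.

The Hessian of f at 0 is [[4, 0], [0, 0]] with rank 1, so corank 1. A Groebner basis of the Jacobian ideal J(f) in C{s,t} is {t^5, s}; counting standard monomials gives mu = 5. Corank 1: A-series; mu = 5 gives A_5.

A5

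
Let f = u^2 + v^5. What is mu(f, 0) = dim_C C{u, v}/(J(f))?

4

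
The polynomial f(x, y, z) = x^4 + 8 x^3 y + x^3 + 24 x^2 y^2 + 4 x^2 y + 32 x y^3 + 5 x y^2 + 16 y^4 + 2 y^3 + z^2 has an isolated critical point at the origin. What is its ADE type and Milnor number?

Type D_{5}, Milnor number mu = 5.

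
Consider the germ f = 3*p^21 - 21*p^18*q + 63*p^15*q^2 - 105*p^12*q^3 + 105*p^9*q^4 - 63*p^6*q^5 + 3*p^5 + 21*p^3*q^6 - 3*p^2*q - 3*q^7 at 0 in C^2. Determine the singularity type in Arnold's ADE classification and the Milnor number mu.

Type D_{8}, Milnor number mu = 8.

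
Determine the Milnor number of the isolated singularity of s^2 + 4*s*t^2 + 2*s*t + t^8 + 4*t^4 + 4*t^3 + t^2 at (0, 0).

7

The Hessian of f at 0 has rank 1. Corank 1: A-series; mu = 7 gives A_7.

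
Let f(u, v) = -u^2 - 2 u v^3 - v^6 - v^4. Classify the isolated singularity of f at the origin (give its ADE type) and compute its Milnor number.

The Hessian of f at 0 is [[-2, 0], [0, 0]] with rank 1, so corank 1. A Groebner basis of the Jacobian ideal J(f) in C{u,v} is {v^3, u}; counting standard monomials gives mu = 3. Corank 1: A-series; mu = 3 gives A_3.

Type A_3, Milnor number mu = 3.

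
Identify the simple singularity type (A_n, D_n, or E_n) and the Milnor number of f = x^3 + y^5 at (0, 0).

Type E_8, Milnor number mu = 8.

The Hessian of f at 0 has rank 0. Corank 2; j^3 = x^3 is a perfect cube, so E-series; the 5-jet and mu = 8 give E_8.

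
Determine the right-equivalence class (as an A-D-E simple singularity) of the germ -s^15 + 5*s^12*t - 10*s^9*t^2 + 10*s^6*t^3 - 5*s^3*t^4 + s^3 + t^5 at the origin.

E_{8}

The Hessian of f at 0 is [[0, 0], [0, 0]] with rank 0, so corank 2. A Groebner basis of the Jacobian ideal J(f) in C{s,t} is {t^4, s^2}; counting standard monomials gives mu = 8. Corank 2; j^3 = s^3 is a perfect cube, so E-series; the 5-jet and mu = 8 give E_8.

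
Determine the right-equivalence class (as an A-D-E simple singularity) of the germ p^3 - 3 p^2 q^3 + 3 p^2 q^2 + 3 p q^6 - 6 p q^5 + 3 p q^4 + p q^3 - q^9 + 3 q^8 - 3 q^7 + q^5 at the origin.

E_{7}

The Hessian of f at 0 is [[0, 0], [0, 0]] with rank 0, so corank 2. A Groebner basis of the Jacobian ideal J(f) in C{p,q} is {-p^2 + q^4 - q^3/3, p^3, p^2*q + p^2/3 + q^3/9, p^2 + p*q^2 + q^3/3}; counting standard monomials gives mu = 7. Corank 2; j^3 = p^3 is a perfect cube, so E-series; the 4-jet and mu = 7 give E_7.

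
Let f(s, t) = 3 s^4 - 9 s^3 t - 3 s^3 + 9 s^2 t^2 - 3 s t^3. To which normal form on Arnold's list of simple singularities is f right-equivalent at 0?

E7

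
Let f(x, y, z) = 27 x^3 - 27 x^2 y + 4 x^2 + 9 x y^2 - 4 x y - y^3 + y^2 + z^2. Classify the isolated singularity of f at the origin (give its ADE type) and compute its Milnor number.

The Hessian of f at 0 has rank 2. Corank 1: A-series; mu = 2 gives A_2.

Type A_{2}, Milnor number mu = 2.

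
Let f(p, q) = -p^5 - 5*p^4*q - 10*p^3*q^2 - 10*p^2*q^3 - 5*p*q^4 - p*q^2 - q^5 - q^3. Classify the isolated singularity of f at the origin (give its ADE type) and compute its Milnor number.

The Hessian of f at 0 has rank 0. Corank 2; j^3 = -q^2*(p + q) has shape L^2 M (L != M), so D-series; mu = 6 gives D_6.

Type D6, Milnor number mu = 6.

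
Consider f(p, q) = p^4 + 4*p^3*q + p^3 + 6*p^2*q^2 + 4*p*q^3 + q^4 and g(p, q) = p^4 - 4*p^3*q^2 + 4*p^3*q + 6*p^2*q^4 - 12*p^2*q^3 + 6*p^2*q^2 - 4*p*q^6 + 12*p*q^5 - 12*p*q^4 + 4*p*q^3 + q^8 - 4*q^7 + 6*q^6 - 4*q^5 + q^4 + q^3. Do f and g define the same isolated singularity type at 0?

Yes.

The Hessian of f at 0 has rank 0. Corank 2; j^3 = p^3 is a perfect cube, so E-series; the 4-jet and mu = 6 give E_6. The Hessian of g at 0 has rank 0. Corank 2; j^3 = q^3 is a perfect cube, so E-series; the 4-jet and mu = 6 give E_6. Both have type E_6, hence right-equivalent.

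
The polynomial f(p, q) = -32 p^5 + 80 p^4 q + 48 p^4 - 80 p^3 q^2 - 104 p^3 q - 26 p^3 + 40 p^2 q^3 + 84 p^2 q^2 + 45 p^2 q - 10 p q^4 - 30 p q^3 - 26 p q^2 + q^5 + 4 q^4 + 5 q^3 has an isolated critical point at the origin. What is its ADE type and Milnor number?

Type D4, Milnor number mu = 4.

The Hessian of f at 0 has rank 0. Corank 2; j^3 = -(2*p - q)*(13*p^2 - 16*p*q + 5*q^2) splits into three distinct lines over C (the quadratic factor has nonzero discriminant), so D_4.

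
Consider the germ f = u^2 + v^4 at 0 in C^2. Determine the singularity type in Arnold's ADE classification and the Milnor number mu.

Type A_{3}, Milnor number mu = 3.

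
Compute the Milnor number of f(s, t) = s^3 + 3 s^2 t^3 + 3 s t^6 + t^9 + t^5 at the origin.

The Hessian of f at 0 is [[0, 0], [0, 0]] with rank 0, so corank 2. A Groebner basis of the Jacobian ideal J(f) in C{s,t} is {s^2/2 + s*t^3, t^4, s^3, s^2*t}; counting standard monomials gives mu = 8. Corank 2; j^3 = s^3 is a perfect cube, so E-series; the 5-jet and mu = 8 give E_8.

8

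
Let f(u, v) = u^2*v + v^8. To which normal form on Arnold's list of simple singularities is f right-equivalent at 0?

D_9

The Hessian of f at 0 has rank 0. Corank 2; j^3 = u^2*v has shape L^2 M (L != M), so D-series; mu = 9 gives D_9.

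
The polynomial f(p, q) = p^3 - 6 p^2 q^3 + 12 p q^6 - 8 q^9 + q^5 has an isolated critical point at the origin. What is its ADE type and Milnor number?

The Hessian of f at 0 is [[0, 0], [0, 0]] with rank 0, so corank 2. A Groebner basis of the Jacobian ideal J(f) in C{p,q} is {-p^2/4 + p*q^3, q^4, p^3, p^2*q}; counting standard monomials gives mu = 8. Corank 2; j^3 = p^3 is a perfect cube, so E-series; the 5-jet and mu = 8 give E_8.

Type E8, Milnor number mu = 8.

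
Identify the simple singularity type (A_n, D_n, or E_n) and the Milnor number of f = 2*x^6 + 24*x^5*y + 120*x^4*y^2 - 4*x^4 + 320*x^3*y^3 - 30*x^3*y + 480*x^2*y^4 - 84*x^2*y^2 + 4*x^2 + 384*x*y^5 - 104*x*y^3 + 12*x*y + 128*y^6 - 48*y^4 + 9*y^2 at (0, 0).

Type A_{5}, Milnor number mu = 5.

The Hessian of f at 0 is [[8, 12], [12, 18]] with rank 1, so corank 1. A Groebner basis of the Jacobian ideal J(f) in C{x,y} is {x*y^2 + 24*x + 36*y, -16*x + y^3 - 24*y, x^2 + 3*x*y + 9*y^2/4}; counting standard monomials gives mu = 5. Corank 1: A-series; mu = 5 gives A_5.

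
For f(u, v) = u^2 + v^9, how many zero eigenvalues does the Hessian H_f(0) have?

1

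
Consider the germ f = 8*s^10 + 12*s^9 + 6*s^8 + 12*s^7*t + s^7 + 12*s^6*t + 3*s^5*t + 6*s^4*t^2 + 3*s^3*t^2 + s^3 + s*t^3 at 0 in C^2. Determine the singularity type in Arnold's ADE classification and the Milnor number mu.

Type E7, Milnor number mu = 7.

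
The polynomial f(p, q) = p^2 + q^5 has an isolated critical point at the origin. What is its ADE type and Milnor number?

The Hessian of f at 0 is [[2, 0], [0, 0]] with rank 1, so corank 1. A Groebner basis of the Jacobian ideal J(f) in C{p,q} is {q^4, p}; counting standard monomials gives mu = 4. Corank 1: A-series; mu = 4 gives A_4.

Type A_{4}, Milnor number mu = 4.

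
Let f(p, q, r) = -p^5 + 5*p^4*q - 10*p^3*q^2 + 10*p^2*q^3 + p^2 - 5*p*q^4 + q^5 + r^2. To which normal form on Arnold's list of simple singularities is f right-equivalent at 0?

A_4

The Hessian of f at 0 has rank 2. Corank 1: A-series; mu = 4 gives A_4.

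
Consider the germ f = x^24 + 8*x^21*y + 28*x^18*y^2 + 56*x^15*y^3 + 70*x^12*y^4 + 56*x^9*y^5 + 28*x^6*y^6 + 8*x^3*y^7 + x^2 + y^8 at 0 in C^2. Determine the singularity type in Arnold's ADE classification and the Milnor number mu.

Type A_{7}, Milnor number mu = 7.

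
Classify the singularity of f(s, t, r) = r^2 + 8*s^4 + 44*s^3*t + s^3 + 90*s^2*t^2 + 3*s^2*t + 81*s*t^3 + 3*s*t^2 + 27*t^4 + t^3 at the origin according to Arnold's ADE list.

The Hessian of f at 0 is [[0, 0, 0], [0, 0, 0], [0, 0, 2]] with rank 1, so corank 2. A Groebner basis of the Jacobian ideal J(f) in C{s,t,r} is {3*s^2/4 + 3*s*t/2 + t^4 + t^3/4 + 3*t^2/4, s^3 + 15*s^2/4 + 15*s*t/2 + 9*t^3/4 + 15*t^2/4, s^2*t - 9*s^2/4 - 9*s*t/2 - 7*t^3/4 - 9*t^2/4, s^2 + s*t^2 + 2*s*t + 4*t^3/3 + t^2, r}; counting standard monomials gives mu = 7. Corank 2; j^3 = (s + t)^3 is a perfect cube, so E-series; the 4-jet and mu = 7 give E_7.

E_{7}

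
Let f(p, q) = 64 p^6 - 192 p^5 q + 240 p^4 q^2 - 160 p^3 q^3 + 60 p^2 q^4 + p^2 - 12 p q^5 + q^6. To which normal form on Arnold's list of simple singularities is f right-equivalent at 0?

A5

The Hessian of f at 0 has rank 1. Corank 1: A-series; mu = 5 gives A_5.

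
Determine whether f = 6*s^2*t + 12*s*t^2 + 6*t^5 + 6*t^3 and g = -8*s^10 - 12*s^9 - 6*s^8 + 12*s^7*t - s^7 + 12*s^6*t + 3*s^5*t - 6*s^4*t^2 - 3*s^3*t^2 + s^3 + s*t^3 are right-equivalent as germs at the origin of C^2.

The Hessian of f at 0 is [[0, 0], [0, 0]] with rank 0, so corank 2. A Groebner basis of the Jacobian ideal J(f) in C{s,t} is {s^2/5 + t^4 - t^2/5, s^3 + t^3, s*t + t^2}; counting standard monomials gives mu = 6. Corank 2; j^3 = 6*t*(s + t)^2 has shape L^2 M (L != M), so D-series; mu = 6 gives D_6. The Hessian of g at 0 is [[0, 0], [0, 0]] with rank 0, so corank 2. A Groebner basis of the Jacobian ideal J(g) in C{s,t} is {s^3, s*t^2, 3*s^2 + t^3}; counting standard monomials gives mu = 7. Corank 2; j^3 = s^3 is a perfect cube, so E-series; the 4-jet and mu = 7 give E_7. f is D_6 but g is E_7, hence not right-equivalent.

No.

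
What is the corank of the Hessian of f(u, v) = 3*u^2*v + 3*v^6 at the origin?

Hessian at 0 has rank 0.

2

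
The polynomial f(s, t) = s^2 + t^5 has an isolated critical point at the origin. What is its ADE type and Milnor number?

Type A4, Milnor number mu = 4.

The Hessian of f at 0 has rank 1. Corank 1: A-series; mu = 4 gives A_4.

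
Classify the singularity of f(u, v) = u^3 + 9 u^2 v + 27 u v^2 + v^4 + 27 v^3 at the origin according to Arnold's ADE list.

E_{6}

The Hessian of f at 0 is [[0, 0], [0, 0]] with rank 0, so corank 2. A Groebner basis of the Jacobian ideal J(f) in C{u,v} is {v^3, u^2 + 6*u*v + 9*v^2}; counting standard monomials gives mu = 6. Corank 2; j^3 = (u + 3*v)^3 is a perfect cube, so E-series; the 4-jet and mu = 6 give E_6.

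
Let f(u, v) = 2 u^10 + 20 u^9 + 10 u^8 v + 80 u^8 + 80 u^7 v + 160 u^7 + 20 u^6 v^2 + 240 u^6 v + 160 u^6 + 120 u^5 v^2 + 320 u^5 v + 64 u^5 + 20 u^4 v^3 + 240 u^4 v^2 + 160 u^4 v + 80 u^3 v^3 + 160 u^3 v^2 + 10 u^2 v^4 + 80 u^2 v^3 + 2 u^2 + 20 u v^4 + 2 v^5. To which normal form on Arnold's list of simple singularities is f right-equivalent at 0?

A4

The Hessian of f at 0 has rank 1. Corank 1: A-series; mu = 4 gives A_4.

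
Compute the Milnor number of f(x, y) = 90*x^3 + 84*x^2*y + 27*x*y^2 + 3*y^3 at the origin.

4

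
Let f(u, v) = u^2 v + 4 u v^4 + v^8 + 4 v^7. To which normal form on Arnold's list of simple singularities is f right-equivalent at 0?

The Hessian of f at 0 is [[0, 0], [0, 0]] with rank 0, so corank 2. A Groebner basis of the Jacobian ideal J(f) in C{u,v} is {u^2*v^2, u^2*v + u^2/2 + u*v^3, u*v/2 + v^4, u^3}; counting standard monomials gives mu = 9. Corank 2; j^3 = u^2*v has shape L^2 M (L != M), so D-series; mu = 9 gives D_9.

D9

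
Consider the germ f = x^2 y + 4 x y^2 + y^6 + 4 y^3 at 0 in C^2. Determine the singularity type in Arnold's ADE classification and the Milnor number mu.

Type D_{7}, Milnor number mu = 7.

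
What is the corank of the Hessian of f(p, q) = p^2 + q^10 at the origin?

1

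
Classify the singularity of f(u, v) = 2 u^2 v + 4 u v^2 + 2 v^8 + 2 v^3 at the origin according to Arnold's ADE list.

The Hessian of f at 0 is [[0, 0], [0, 0]] with rank 0, so corank 2. A Groebner basis of the Jacobian ideal J(f) in C{u,v} is {u^2/8 + v^7 - v^2/8, u^3 + v^3, u*v + v^2}; counting standard monomials gives mu = 9. Corank 2; j^3 = 2*v*(u + v)^2 has shape L^2 M (L != M), so D-series; mu = 9 gives D_9.

D9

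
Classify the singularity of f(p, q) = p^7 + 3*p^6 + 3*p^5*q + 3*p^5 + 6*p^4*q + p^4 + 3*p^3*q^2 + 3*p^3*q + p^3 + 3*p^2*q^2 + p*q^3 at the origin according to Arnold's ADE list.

E_7

The Hessian of f at 0 has rank 0. Corank 2; j^3 = p^3 is a perfect cube, so E-series; the 4-jet and mu = 7 give E_7.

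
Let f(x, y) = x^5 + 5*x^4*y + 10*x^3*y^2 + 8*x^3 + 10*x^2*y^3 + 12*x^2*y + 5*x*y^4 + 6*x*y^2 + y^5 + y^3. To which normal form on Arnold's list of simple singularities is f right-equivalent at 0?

The Hessian of f at 0 has rank 0. Corank 2; j^3 = (2*x + y)^3 is a perfect cube, so E-series; the 5-jet and mu = 8 give E_8.

E_{8}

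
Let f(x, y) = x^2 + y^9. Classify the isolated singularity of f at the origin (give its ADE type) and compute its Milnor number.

Type A_8, Milnor number mu = 8.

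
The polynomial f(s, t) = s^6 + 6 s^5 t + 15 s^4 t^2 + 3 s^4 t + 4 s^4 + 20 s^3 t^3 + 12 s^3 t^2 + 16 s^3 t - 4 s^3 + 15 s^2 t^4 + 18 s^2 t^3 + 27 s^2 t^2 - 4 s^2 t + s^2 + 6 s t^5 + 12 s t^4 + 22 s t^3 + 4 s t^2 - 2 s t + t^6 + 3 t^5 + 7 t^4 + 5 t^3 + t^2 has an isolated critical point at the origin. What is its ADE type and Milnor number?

Type A2, Milnor number mu = 2.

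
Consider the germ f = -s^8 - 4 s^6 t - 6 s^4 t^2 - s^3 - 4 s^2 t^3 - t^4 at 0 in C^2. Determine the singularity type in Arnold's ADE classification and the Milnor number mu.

Type E_{6}, Milnor number mu = 6.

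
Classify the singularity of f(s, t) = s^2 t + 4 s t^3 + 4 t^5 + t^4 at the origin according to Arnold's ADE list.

D_{5}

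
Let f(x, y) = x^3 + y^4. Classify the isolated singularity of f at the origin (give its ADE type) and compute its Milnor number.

Type E_6, Milnor number mu = 6.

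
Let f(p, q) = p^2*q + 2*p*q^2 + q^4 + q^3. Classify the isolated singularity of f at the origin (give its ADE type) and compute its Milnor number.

Type D_5, Milnor number mu = 5.

The Hessian of f at 0 has rank 0. Corank 2; j^3 = q*(p + q)^2 has shape L^2 M (L != M), so D-series; mu = 5 gives D_5.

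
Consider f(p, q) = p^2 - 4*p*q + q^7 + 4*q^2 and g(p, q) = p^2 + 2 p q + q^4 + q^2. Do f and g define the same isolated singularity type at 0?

The Hessian of f at 0 is [[2, -4], [-4, 8]] with rank 1, so corank 1. A Groebner basis of the Jacobian ideal J(f) in C{p,q} is {q^6, p - 2*q}; counting standard monomials gives mu = 6. Corank 1: A-series; mu = 6 gives A_6. The Hessian of g at 0 is [[2, 2], [2, 2]] with rank 1, so corank 1. A Groebner basis of the Jacobian ideal J(g) in C{p,q} is {q^3, p + q}; counting standard monomials gives mu = 3. Corank 1: A-series; mu = 3 gives A_3. f is A_6 but g is A_3, hence not right-equivalent.

No.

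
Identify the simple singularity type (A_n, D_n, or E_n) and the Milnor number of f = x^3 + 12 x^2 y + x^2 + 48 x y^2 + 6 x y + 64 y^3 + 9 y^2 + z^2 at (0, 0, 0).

Type A2, Milnor number mu = 2.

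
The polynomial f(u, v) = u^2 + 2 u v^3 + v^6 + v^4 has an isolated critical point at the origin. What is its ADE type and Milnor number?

Type A_3, Milnor number mu = 3.

The Hessian of f at 0 has rank 1. Corank 1: A-series; mu = 3 gives A_3.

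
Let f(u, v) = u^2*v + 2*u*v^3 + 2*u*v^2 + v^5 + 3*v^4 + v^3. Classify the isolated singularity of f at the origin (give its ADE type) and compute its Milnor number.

Type D5, Milnor number mu = 5.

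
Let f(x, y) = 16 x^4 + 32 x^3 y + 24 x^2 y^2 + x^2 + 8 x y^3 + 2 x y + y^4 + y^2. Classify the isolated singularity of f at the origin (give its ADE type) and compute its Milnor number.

Type A3, Milnor number mu = 3.

The Hessian of f at 0 has rank 1. Corank 1: A-series; mu = 3 gives A_3.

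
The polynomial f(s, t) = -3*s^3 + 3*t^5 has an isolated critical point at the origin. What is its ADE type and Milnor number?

The Hessian of f at 0 is [[0, 0], [0, 0]] with rank 0, so corank 2. A Groebner basis of the Jacobian ideal J(f) in C{s,t} is {t^4, s^2}; counting standard monomials gives mu = 8. Corank 2; j^3 = -3*s^3 is a perfect cube, so E-series; the 5-jet and mu = 8 give E_8.

Type E8, Milnor number mu = 8.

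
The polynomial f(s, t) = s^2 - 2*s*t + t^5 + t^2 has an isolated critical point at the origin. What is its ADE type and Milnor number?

The Hessian of f at 0 has rank 1. Corank 1: A-series; mu = 4 gives A_4.

Type A4, Milnor number mu = 4.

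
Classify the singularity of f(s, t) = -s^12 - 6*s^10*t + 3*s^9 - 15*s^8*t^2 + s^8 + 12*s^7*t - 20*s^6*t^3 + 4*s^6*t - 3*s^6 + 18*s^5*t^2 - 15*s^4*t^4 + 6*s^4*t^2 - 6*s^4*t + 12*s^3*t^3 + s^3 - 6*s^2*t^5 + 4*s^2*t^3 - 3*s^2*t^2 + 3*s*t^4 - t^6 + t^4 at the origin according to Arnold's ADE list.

The Hessian of f at 0 is [[0, 0], [0, 0]] with rank 0, so corank 2. A Groebner basis of the Jacobian ideal J(f) in C{s,t} is {s^3, s^2*t, -s^2/2 + s*t^2, t^3}; counting standard monomials gives mu = 6. Corank 2; j^3 = s^3 is a perfect cube, so E-series; the 4-jet and mu = 6 give E_6.

E6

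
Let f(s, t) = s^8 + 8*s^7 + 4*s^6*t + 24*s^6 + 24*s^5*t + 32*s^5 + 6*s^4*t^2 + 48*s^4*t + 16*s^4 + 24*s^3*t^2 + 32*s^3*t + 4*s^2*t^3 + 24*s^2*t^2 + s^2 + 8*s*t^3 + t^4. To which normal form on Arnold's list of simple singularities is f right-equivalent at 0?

A_{3}

The Hessian of f at 0 has rank 1. Corank 1: A-series; mu = 3 gives A_3.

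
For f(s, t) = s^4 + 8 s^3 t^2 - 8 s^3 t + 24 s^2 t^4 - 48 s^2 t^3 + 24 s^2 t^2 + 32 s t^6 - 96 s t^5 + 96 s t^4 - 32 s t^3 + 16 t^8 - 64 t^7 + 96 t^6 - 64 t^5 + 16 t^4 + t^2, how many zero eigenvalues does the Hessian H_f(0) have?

1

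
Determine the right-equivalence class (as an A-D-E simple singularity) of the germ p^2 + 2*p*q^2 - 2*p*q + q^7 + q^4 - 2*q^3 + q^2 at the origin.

A_6

The Hessian of f at 0 has rank 1. Corank 1: A-series; mu = 6 gives A_6.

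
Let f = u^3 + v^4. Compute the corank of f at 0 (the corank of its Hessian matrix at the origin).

2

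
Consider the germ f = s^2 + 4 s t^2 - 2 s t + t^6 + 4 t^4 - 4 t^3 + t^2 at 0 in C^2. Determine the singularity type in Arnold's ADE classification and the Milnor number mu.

Type A_{5}, Milnor number mu = 5.

The Hessian of f at 0 has rank 1. Corank 1: A-series; mu = 5 gives A_5.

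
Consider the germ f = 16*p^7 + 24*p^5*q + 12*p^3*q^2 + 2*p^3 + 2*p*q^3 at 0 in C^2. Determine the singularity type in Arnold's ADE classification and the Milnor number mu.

Type E_7, Milnor number mu = 7.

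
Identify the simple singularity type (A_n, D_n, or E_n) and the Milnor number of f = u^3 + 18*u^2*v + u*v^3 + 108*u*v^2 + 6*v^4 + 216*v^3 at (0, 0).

The Hessian of f at 0 has rank 0. Corank 2; j^3 = (u + 6*v)^3 is a perfect cube, so E-series; the 4-jet and mu = 7 give E_7.

Type E_{7}, Milnor number mu = 7.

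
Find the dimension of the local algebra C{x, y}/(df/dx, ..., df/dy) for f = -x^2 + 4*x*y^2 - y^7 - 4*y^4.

6

The Hessian of f at 0 has rank 1. Corank 1: A-series; mu = 6 gives A_6.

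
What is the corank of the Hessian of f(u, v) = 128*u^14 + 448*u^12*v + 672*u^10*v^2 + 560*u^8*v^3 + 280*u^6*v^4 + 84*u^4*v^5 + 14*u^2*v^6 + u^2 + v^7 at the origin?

1

The Hessian at 0 is [[2, 0], [0, 0]] of rank 1; hence corank 1.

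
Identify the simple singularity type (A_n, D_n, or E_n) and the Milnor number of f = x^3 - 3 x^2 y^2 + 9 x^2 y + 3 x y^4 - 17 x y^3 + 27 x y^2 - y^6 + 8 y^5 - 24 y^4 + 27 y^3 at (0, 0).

The Hessian of f at 0 is [[0, 0], [0, 0]] with rank 0, so corank 2. A Groebner basis of the Jacobian ideal J(f) in C{x,y} is {-x^2 - 6*x*y + y^4 - y^3/3 - 9*y^2, x^3 - 30*x^2 - 180*x*y + 17*y^3 - 270*y^2, x^2*y + 19*x^2/3 + 38*x*y - 62*y^3/9 + 57*y^2, -x^2 + x*y^2 - 6*x*y + 8*y^3/3 - 9*y^2}; counting standard monomials gives mu = 7. Corank 2; j^3 = (x + 3*y)^3 is a perfect cube, so E-series; the 4-jet and mu = 7 give E_7.

Type E_7, Milnor number mu = 7.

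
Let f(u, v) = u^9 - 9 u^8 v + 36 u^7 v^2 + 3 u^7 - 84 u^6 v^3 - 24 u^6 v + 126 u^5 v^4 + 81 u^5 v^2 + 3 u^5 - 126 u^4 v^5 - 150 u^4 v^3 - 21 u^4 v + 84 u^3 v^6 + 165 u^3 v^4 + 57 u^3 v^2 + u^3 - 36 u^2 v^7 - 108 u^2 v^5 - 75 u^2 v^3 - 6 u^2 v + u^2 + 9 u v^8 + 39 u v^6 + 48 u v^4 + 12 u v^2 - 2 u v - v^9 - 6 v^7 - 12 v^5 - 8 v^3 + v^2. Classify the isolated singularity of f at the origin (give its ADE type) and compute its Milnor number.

The Hessian of f at 0 has rank 1. Corank 1: A-series; mu = 2 gives A_2.

Type A_2, Milnor number mu = 2.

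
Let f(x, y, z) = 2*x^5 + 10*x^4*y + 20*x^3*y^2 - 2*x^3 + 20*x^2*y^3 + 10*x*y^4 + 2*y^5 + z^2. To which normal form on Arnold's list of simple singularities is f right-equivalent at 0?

The Hessian of f at 0 has rank 1. Corank 2; j^3 = -2*x^3 is a perfect cube, so E-series; the 5-jet and mu = 8 give E_8.

E_8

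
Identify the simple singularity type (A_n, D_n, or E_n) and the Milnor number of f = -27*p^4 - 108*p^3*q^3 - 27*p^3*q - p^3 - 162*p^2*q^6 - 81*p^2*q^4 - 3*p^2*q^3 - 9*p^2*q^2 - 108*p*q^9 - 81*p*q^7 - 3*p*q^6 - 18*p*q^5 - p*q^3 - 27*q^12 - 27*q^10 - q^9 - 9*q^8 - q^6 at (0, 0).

Type E_7, Milnor number mu = 7.

The Hessian of f at 0 has rank 0. Corank 2; j^3 = -p^3 is a perfect cube, so E-series; the 4-jet and mu = 7 give E_7.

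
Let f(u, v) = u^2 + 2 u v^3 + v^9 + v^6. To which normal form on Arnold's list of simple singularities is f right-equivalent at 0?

The Hessian of f at 0 is [[2, 0], [0, 0]] with rank 1, so corank 1. A Groebner basis of the Jacobian ideal J(f) in C{u,v} is {u^2*v^2, u^3, u + v^3}; counting standard monomials gives mu = 8. Corank 1: A-series; mu = 8 gives A_8.

A_8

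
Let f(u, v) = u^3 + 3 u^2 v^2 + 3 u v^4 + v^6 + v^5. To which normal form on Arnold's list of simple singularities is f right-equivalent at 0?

E_{8}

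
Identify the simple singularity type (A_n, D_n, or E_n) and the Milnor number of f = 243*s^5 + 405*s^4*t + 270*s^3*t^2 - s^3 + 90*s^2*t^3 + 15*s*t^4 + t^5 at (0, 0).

The Hessian of f at 0 has rank 0. Corank 2; j^3 = -s^3 is a perfect cube, so E-series; the 5-jet and mu = 8 give E_8.

Type E_{8}, Milnor number mu = 8.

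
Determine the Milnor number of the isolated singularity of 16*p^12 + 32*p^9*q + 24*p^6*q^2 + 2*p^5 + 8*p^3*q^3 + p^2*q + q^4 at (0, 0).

5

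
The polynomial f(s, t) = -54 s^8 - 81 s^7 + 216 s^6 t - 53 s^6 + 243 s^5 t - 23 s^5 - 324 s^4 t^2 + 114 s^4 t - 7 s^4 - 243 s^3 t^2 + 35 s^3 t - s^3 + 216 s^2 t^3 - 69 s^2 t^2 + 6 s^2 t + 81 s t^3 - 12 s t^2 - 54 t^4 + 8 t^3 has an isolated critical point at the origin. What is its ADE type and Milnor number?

Type E7, Milnor number mu = 7.

The Hessian of f at 0 is [[0, 0], [0, 0]] with rank 0, so corank 2. A Groebner basis of the Jacobian ideal J(f) in C{s,t} is {-3*s^2/131 + 12*s*t/131 + t^4 + t^3/131 - 12*t^2/131, s^3 + 258*s^2/131 - 1032*s*t/131 - 1134*t^3/131 + 1032*t^2/131, s^2*t + 87*s^2/131 - 348*s*t/131 - 553*t^3/131 + 348*t^2/131, 22*s^2/131 + s*t^2 - 88*s*t/131 - 808*t^3/393 + 88*t^2/131}; counting standard monomials gives mu = 7. Corank 2; j^3 = -(s - 2*t)^3 is a perfect cube, so E-series; the 4-jet and mu = 7 give E_7.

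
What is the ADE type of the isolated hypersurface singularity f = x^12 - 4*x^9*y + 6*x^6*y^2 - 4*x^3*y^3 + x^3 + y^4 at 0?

The Hessian of f at 0 has rank 0. Corank 2; j^3 = x^3 is a perfect cube, so E-series; the 4-jet and mu = 6 give E_6.

E_{6}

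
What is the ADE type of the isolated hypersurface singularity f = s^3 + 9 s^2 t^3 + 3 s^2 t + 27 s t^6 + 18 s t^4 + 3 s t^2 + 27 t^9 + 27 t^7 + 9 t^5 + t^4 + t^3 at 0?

The Hessian of f at 0 is [[0, 0], [0, 0]] with rank 0, so corank 2. A Groebner basis of the Jacobian ideal J(f) in C{s,t} is {t^3, s^2 + 2*s*t + t^2}; counting standard monomials gives mu = 6. Corank 2; j^3 = (s + t)^3 is a perfect cube, so E-series; the 4-jet and mu = 6 give E_6.

E6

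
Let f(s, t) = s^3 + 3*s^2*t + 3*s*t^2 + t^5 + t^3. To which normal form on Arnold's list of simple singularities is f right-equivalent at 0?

E8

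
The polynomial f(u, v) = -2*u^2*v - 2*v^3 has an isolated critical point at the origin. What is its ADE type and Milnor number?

Type D4, Milnor number mu = 4.

The Hessian of f at 0 has rank 0. Corank 2; j^3 = -2*v*(u^2 + v^2) splits into three distinct lines over C (the quadratic factor has nonzero discriminant), so D_4.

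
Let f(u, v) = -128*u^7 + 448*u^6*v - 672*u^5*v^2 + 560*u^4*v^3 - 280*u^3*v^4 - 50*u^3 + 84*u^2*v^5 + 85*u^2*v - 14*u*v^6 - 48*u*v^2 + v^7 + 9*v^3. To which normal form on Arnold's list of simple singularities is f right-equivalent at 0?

D_8

The Hessian of f at 0 has rank 0. Corank 2; j^3 = -(2*u - v)*(5*u - 3*v)^2 has shape L^2 M (L != M), so D-series; mu = 8 gives D_8.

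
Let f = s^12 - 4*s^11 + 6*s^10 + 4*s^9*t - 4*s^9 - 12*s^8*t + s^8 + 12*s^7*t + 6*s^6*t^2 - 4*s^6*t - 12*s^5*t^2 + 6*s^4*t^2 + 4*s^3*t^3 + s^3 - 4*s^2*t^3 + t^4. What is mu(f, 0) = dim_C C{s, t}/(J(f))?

6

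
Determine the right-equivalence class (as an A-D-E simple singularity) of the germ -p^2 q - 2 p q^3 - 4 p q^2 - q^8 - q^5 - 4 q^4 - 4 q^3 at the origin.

D_9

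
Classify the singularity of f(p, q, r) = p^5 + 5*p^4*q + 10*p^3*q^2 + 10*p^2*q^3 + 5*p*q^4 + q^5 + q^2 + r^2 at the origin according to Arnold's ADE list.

The Hessian of f at 0 is [[0, 0, 0], [0, 2, 0], [0, 0, 2]] with rank 2, so corank 1. A Groebner basis of the Jacobian ideal J(f) in C{p,q,r} is {p^4, q, r}; counting standard monomials gives mu = 4. Corank 1: A-series; mu = 4 gives A_4.

A_{4}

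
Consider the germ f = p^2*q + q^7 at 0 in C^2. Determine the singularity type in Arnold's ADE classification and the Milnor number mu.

Type D8, Milnor number mu = 8.

The Hessian of f at 0 has rank 0. Corank 2; j^3 = p^2*q has shape L^2 M (L != M), so D-series; mu = 8 gives D_8.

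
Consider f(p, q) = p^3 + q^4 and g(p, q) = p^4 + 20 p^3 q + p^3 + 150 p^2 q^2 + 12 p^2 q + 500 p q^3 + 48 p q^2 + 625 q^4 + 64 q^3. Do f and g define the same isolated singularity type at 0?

Yes.

The Hessian of f at 0 is [[0, 0], [0, 0]] with rank 0, so corank 2. A Groebner basis of the Jacobian ideal J(f) in C{p,q} is {q^3, p^2}; counting standard monomials gives mu = 6. Corank 2; j^3 = p^3 is a perfect cube, so E-series; the 4-jet and mu = 6 give E_6. The Hessian of g at 0 is [[0, 0], [0, 0]] with rank 0, so corank 2. A Groebner basis of the Jacobian ideal J(g) in C{p,q} is {q^4, p*q^2 + 13*q^3/3, p^2 + 8*p*q + 16*q^2}; counting standard monomials gives mu = 6. Corank 2; j^3 = (p + 4*q)^3 is a perfect cube, so E-series; the 4-jet and mu = 6 give E_6. Both have type E_6, hence right-equivalent.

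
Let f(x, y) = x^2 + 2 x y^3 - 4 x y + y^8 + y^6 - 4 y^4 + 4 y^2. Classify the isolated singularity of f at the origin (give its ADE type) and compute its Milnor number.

Type A_7, Milnor number mu = 7.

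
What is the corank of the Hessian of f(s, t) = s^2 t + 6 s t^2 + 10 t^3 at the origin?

2

Hessian at 0 has rank 0.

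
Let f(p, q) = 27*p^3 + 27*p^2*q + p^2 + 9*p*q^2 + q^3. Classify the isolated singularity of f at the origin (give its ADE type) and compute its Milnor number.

Type A_{2}, Milnor number mu = 2.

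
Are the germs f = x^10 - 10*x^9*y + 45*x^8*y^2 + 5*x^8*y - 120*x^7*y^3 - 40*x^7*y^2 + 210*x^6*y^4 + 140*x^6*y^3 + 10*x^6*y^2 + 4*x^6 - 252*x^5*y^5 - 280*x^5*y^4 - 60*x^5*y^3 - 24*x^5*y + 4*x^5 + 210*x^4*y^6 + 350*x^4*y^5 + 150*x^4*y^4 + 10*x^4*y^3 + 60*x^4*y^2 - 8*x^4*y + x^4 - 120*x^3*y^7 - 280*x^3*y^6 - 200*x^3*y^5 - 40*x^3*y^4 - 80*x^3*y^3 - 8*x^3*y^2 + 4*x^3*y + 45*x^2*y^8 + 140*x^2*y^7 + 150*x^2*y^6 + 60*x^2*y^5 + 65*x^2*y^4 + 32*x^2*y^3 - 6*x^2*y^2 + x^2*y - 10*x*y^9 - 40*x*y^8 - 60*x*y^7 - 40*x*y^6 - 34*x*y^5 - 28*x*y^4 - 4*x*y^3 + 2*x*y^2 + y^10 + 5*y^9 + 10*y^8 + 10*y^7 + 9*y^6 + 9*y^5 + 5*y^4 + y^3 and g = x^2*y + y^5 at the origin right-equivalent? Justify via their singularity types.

The Hessian of f at 0 has rank 0. Corank 2; j^3 = y*(x + y)^2 has shape L^2 M (L != M), so D-series; mu = 6 gives D_6. The Hessian of g at 0 has rank 0. Corank 2; j^3 = x^2*y has shape L^2 M (L != M), so D-series; mu = 6 gives D_6. Both have type D_6, hence right-equivalent.

Yes.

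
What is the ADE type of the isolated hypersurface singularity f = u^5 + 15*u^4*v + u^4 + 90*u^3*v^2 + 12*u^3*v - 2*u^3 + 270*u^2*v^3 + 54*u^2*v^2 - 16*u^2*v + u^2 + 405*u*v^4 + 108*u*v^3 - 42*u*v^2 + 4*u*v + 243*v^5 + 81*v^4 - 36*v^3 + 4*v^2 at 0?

The Hessian of f at 0 has rank 1. Corank 1: A-series; mu = 4 gives A_4.

A4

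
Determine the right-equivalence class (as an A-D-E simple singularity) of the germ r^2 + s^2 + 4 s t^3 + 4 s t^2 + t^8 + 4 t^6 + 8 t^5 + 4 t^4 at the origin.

A_7

The Hessian of f at 0 is [[2, 0, 0], [0, 0, 0], [0, 0, 2]] with rank 2, so corank 1. A Groebner basis of the Jacobian ideal J(f) in C{s,t,r} is {s^3 + 2*s^2 + 8*s*t^2 - 4*s*t + 4*s + 8*t^2, s^2*t - 2*s^2 - 6*s*t^2 + 2*s*t - 2*s - 4*t^2, s/2 + t^3 + t^2, r}; counting standard monomials gives mu = 7. Corank 1: A-series; mu = 7 gives A_7.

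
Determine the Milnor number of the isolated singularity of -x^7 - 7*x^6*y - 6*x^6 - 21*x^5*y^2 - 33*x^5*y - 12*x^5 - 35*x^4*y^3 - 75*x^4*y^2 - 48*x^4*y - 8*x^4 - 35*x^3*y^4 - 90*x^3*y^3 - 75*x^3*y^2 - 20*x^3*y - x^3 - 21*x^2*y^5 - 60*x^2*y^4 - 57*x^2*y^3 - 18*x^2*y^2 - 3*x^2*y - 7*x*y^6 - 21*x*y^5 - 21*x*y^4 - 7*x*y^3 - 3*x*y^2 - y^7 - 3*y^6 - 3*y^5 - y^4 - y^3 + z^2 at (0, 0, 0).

7

The Hessian of f at 0 is [[0, 0, 0], [0, 0, 0], [0, 0, 2]] with rank 1, so corank 2. A Groebner basis of the Jacobian ideal J(f) in C{x,y,z} is {3*x^2/4 + 3*x*y/2 + y^4 - y^3/4 + 3*y^2/4, x^3 + 9*x^2/4 + 9*x*y/2 + y^3/4 + 9*y^2/4, x^2*y - 7*x^2/4 - 7*x*y/2 - 5*y^3/12 - 7*y^2/4, x^2 + x*y^2 + 2*x*y + 2*y^3/3 + y^2, z}; counting standard monomials gives mu = 7. Corank 2; j^3 = -(x + y)^3 is a perfect cube, so E-series; the 4-jet and mu = 7 give E_7.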